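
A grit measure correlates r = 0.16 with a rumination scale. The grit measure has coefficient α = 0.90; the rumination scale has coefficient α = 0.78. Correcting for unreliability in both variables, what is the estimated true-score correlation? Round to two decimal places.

r_true = r_obs / √(r_xx · r_yy) = 0.16 / √(0.90 × 0.78) = 0.16 / √0.7020 = 0.16 / 0.8379 ≈ 0.19.

0.19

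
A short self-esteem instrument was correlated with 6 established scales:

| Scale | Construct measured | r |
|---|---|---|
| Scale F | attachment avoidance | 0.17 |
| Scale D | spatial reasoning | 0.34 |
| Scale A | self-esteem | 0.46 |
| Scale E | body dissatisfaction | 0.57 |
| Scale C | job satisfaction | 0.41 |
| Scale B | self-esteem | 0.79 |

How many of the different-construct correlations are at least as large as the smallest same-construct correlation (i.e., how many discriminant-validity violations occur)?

Convergent (same construct = self-esteem): Scale A, Scale B.
Smallest convergent = 0.46. Discriminant values: 0.17, 0.34, 0.57, 0.41; count ≥ 0.46 → 1.

1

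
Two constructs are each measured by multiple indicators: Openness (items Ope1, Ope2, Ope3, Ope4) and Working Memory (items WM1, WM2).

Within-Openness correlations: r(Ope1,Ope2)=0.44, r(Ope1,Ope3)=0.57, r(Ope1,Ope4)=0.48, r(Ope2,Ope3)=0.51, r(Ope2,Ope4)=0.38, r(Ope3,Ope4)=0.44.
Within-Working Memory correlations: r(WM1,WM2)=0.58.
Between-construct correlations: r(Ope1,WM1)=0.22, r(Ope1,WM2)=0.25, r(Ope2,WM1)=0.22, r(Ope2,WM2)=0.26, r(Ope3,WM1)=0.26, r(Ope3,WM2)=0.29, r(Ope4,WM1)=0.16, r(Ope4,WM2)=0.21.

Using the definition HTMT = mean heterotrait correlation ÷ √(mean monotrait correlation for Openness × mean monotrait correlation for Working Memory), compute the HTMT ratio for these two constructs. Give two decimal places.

Mean between = 1.87/8 = 0.2338.
Mean within-Ope = 2.82/6 = 0.4700; mean within-WM = 0.58/1 = 0.5800.
Geometric mean = √(0.4700 × 0.5800) = 0.5221.
HTMT = 0.2338 / 0.5221 = 0.45.

0.45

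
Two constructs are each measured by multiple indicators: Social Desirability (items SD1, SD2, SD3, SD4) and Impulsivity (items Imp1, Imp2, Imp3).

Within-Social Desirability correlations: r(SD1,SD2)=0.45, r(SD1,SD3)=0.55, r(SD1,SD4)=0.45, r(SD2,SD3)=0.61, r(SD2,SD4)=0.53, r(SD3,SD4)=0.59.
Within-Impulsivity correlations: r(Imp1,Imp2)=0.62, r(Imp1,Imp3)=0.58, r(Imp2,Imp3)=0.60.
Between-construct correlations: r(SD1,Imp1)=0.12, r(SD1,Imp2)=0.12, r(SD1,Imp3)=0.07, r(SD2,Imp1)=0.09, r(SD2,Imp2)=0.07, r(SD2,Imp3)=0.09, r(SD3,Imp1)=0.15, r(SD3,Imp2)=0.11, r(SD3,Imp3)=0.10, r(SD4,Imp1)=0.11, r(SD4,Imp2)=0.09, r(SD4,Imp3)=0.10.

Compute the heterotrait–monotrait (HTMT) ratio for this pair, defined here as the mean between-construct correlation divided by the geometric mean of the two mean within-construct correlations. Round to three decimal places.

Mean between = 1.22/12 = 0.1017.
Mean within-SD = 3.18/6 = 0.5300; mean within-Imp = 1.80/3 = 0.6000.
Geometric mean = √(0.5300 × 0.6000) = 0.5639.
HTMT = 0.1017 / 0.5639 = 0.180.

0.180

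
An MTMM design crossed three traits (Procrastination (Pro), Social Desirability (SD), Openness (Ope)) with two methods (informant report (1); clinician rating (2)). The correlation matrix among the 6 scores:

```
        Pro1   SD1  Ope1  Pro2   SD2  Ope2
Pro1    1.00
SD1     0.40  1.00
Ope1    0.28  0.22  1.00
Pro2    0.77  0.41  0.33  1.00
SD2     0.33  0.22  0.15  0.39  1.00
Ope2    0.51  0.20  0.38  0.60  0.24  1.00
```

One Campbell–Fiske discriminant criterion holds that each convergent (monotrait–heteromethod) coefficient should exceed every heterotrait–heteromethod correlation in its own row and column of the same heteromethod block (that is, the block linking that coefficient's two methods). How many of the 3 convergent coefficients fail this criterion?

Convergent coefficients and their comparison sets:
Pro (methods 1·2): 0.77 vs {0.33, 0.41, 0.51, 0.33} → pass.
SD (methods 1·2): 0.22 vs {0.41, 0.33, 0.20, 0.15} → fail.
Ope (methods 1·2): 0.38 vs {0.33, 0.51, 0.15, 0.20} → fail.
2 of 3 fail.

2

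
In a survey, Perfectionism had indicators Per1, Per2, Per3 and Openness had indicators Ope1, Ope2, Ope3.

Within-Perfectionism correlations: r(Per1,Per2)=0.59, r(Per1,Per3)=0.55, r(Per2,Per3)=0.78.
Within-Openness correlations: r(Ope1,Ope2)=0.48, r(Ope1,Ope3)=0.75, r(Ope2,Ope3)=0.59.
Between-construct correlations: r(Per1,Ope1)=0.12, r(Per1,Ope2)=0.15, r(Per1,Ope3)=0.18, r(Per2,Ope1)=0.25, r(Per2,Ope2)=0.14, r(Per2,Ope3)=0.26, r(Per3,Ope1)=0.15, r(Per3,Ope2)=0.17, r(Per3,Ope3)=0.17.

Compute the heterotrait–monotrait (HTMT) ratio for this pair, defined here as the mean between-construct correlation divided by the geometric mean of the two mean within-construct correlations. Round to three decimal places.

Between-construct mean = 1.59/9 = 0.1767.
Mean within-Per = 1.92/3 = 0.6400; mean within-Ope = 1.82/3 = 0.6067.
Geometric mean = √(0.6400 × 0.6067) = 0.6231.
HTMT = 0.1767 / 0.6231 = 0.284.

0.284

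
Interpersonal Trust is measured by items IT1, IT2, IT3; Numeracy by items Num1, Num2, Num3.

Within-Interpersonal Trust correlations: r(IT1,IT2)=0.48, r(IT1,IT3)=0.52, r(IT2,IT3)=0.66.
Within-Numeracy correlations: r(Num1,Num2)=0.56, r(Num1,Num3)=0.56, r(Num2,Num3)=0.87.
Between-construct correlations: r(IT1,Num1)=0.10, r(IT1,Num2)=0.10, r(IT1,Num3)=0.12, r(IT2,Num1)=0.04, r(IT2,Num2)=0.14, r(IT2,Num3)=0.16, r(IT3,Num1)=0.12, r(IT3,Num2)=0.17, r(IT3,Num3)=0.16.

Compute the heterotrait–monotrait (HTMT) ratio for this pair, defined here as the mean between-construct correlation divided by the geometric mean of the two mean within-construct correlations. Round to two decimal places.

0.20

Mean between = 1.11/9 = 0.1233.
Mean within-IT = 1.66/3 = 0.5533; mean within-Num = 1.99/3 = 0.6633.
Geometric mean = √(0.5533 × 0.6633) = 0.6058.
HTMT = 0.1233 / 0.6058 = 0.20.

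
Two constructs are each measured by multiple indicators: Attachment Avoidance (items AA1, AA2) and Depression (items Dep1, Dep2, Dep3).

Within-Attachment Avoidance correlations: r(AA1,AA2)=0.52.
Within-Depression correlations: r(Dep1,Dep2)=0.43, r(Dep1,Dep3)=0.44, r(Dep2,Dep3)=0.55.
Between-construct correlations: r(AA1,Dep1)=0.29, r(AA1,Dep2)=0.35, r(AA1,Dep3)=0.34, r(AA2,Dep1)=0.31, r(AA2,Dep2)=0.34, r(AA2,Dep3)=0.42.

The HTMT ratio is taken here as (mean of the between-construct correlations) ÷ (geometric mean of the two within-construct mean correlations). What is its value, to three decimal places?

0.689

Mean between = 2.05/6 = 0.3417.
Mean within-AA = 0.52/1 = 0.5200; mean within-Dep = 1.42/3 = 0.4733.
Geometric mean = √(0.5200 × 0.4733) = 0.4961.
HTMT = 0.3417 / 0.4961 = 0.689.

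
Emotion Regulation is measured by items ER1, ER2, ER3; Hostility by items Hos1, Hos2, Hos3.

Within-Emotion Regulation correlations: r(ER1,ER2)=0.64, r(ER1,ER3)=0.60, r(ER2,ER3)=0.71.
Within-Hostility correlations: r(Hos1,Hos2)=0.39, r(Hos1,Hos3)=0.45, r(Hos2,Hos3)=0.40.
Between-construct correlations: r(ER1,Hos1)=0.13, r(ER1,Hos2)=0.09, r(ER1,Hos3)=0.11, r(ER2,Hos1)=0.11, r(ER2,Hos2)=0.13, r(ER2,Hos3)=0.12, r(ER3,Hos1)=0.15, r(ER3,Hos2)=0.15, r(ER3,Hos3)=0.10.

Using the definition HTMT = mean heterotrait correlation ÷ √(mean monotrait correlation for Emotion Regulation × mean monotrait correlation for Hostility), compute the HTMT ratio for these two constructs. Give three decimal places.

Between-construct mean = 1.09/9 = 0.1211.
Mean within-ER = 1.95/3 = 0.6500; mean within-Hos = 1.24/3 = 0.4133.
Geometric mean = √(0.6500 × 0.4133) = 0.5183.
HTMT = 0.1211 / 0.5183 = 0.234.

0.234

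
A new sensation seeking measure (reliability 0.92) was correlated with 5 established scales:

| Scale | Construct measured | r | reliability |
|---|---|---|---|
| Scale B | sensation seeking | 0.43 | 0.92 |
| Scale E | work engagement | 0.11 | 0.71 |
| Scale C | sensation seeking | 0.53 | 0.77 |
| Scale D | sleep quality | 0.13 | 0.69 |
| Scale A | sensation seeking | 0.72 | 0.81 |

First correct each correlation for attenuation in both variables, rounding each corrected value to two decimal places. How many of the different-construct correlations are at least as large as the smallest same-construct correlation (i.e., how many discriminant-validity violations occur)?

0

Disattenuated r (r / √(r_scale · r_new)):
  Scale B (conv): 0.43 / √(0.92·0.92) = 0.47
  Scale E (disc): 0.11 / √(0.71·0.92) = 0.14
  Scale C (conv): 0.53 / √(0.77·0.92) = 0.63
  Scale D (disc): 0.13 / √(0.69·0.92) = 0.16
  Scale A (conv): 0.72 / √(0.81·0.92) = 0.83
Smallest convergent = 0.47. Discriminant values: 0.14, 0.16; count ≥ 0.47 → 0.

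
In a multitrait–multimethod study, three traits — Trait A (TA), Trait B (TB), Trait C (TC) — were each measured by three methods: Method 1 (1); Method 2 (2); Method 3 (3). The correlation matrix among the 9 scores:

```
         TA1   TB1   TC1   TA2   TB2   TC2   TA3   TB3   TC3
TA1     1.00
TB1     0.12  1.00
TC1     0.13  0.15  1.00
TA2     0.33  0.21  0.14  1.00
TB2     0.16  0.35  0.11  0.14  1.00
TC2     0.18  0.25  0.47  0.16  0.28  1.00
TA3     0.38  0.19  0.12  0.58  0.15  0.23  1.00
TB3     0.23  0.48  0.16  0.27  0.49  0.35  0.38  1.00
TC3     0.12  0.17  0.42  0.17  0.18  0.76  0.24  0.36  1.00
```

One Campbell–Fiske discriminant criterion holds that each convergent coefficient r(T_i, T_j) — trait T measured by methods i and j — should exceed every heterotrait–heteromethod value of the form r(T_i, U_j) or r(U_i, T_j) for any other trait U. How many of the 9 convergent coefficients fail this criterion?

Each convergent coefficient versus the relevant comparison correlations:
TA (methods 1·2): 0.33 vs {0.16, 0.21, 0.18, 0.14} → pass.
TA (methods 1·3): 0.38 vs {0.23, 0.19, 0.12, 0.12} → pass.
TA (methods 2·3): 0.58 vs {0.27, 0.15, 0.17, 0.23} → pass.
TB (methods 1·2): 0.35 vs {0.21, 0.16, 0.25, 0.11} → pass.
TB (methods 1·3): 0.48 vs {0.19, 0.23, 0.17, 0.16} → pass.
TB (methods 2·3): 0.49 vs {0.15, 0.27, 0.18, 0.35} → pass.
TC (methods 1·2): 0.47 vs {0.14, 0.18, 0.11, 0.25} → pass.
TC (methods 1·3): 0.42 vs {0.12, 0.12, 0.16, 0.17} → pass.
TC (methods 2·3): 0.76 vs {0.23, 0.17, 0.35, 0.18} → pass.
0 of 9 fail.

0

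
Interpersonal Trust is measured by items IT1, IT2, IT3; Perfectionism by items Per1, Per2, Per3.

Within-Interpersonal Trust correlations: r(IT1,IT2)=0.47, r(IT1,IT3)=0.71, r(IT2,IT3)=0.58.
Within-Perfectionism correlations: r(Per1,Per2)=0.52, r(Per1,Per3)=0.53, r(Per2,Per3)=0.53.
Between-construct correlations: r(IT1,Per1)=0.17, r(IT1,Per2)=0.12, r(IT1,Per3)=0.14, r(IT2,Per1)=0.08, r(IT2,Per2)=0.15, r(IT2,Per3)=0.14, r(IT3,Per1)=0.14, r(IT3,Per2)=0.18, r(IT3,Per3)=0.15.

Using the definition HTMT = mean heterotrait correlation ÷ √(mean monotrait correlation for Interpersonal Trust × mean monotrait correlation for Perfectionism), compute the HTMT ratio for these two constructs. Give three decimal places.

Mean between = 1.27/9 = 0.1411.
Mean within-IT = 1.76/3 = 0.5867; mean within-Per = 1.58/3 = 0.5267.
Geometric mean = √(0.5867 × 0.5267) = 0.5559.
HTMT = 0.1411 / 0.5559 = 0.254.

0.254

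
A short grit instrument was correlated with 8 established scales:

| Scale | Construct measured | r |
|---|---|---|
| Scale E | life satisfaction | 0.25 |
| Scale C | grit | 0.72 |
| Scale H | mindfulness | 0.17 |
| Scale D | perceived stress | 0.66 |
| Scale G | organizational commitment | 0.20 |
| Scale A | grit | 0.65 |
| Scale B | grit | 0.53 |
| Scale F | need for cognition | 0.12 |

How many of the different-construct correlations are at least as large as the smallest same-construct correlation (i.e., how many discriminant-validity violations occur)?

1

Convergent (same construct = grit): Scale C, Scale A, Scale B.
Smallest convergent = 0.53. Discriminant values: 0.25, 0.17, 0.66, 0.20, 0.12; count ≥ 0.53 → 1.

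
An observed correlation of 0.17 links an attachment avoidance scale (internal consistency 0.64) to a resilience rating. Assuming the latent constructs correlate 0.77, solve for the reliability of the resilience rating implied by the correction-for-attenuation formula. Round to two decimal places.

0.08

r_true = r_obs / √(r_xx · r_yy) ⇒ 0.77 = 0.17 / √(0.64 · r_yy).
√(0.64 · r_yy) = 0.17 / 0.77 = 0.2208; 0.64 · r_yy = 0.0488; r_yy = 0.0488 / 0.64 ≈ 0.08.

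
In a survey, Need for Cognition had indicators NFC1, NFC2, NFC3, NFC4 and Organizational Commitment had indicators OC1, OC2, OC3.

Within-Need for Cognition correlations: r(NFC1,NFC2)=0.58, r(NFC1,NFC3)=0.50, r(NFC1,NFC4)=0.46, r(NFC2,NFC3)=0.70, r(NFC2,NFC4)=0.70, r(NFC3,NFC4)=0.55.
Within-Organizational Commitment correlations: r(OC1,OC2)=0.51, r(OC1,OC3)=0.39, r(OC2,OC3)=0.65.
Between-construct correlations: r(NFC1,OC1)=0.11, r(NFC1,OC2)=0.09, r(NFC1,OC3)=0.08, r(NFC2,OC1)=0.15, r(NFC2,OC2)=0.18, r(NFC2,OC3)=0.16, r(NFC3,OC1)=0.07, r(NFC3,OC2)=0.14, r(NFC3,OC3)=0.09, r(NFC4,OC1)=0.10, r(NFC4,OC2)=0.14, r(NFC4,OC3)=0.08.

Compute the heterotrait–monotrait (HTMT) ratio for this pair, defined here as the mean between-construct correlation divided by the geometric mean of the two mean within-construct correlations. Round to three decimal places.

Between-construct mean = 1.39/12 = 0.1158.
Mean within-NFC = 3.49/6 = 0.5817; mean within-OC = 1.55/3 = 0.5167.
Geometric mean = √(0.5817 × 0.5167) = 0.5482.
HTMT = 0.1158 / 0.5482 = 0.211.

0.211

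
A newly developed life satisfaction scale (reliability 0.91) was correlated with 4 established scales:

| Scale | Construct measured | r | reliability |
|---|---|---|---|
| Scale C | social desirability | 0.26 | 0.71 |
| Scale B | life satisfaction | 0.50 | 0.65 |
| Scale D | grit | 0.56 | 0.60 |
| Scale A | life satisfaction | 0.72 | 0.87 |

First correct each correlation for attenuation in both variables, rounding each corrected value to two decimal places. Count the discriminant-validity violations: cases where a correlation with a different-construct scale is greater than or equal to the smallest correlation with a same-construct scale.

1

Disattenuated r (r / √(r_scale · r_new)):
  Scale C (disc): 0.26 / √(0.71·0.91) = 0.32
  Scale B (conv): 0.50 / √(0.65·0.91) = 0.65
  Scale D (disc): 0.56 / √(0.60·0.91) = 0.76
  Scale A (conv): 0.72 / √(0.87·0.91) = 0.81
Smallest convergent = 0.65. Discriminant values: 0.32, 0.76; count ≥ 0.65 → 1.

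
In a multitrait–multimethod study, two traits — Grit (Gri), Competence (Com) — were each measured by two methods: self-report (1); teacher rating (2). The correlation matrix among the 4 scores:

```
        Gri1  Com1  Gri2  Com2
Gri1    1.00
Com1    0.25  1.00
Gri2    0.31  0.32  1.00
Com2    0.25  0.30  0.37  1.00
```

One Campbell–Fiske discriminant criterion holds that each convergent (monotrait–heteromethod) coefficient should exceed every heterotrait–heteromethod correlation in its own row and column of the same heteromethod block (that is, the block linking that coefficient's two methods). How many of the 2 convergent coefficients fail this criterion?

2

Checking each validity diagonal entry against its comparison values:
Gri (methods 1·2): 0.31 vs {0.25, 0.32} → fail.
Com (methods 1·2): 0.30 vs {0.32, 0.25} → fail.
2 of 2 fail.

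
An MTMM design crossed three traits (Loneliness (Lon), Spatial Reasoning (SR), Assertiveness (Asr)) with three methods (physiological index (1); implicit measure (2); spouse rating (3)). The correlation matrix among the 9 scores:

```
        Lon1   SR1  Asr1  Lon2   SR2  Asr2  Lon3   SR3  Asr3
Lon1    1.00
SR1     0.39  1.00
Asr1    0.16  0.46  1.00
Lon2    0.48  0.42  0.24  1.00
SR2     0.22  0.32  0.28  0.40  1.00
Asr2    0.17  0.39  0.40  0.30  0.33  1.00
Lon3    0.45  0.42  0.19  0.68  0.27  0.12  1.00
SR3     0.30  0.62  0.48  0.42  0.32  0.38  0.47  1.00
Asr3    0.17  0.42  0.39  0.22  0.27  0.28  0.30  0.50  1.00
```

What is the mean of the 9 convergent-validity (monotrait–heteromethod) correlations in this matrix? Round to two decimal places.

0.44

Convergent values: 0.48, 0.45, 0.68, 0.32, 0.62, 0.32, 0.40, 0.39, 0.28; mean = 3.94/9 = 0.44.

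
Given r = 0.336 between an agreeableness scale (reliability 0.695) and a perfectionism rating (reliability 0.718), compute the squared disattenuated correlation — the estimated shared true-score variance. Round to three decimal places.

0.226

Disattenuated r = 0.336 / √(0.695 × 0.718) = 0.336 / 0.7064 = 0.4757.
Shared true-score variance = 0.4757² = 0.2263 ≈ 0.226.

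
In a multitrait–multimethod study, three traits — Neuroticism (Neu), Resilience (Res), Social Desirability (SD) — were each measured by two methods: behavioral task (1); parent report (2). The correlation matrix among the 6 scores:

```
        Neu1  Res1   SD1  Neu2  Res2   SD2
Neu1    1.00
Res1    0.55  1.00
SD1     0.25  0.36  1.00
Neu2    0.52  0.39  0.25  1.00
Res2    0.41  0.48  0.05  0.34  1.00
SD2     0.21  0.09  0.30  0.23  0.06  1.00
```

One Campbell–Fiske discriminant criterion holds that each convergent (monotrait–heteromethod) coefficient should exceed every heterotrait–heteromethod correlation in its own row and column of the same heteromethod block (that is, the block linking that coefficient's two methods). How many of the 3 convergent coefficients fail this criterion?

Convergent coefficients and their comparison sets:
Neu (methods 1·2): 0.52 vs {0.41, 0.39, 0.21, 0.25} → pass.
Res (methods 1·2): 0.48 vs {0.39, 0.41, 0.09, 0.05} → pass.
SD (methods 1·2): 0.30 vs {0.25, 0.21, 0.05, 0.09} → pass.
0 of 3 fail.

0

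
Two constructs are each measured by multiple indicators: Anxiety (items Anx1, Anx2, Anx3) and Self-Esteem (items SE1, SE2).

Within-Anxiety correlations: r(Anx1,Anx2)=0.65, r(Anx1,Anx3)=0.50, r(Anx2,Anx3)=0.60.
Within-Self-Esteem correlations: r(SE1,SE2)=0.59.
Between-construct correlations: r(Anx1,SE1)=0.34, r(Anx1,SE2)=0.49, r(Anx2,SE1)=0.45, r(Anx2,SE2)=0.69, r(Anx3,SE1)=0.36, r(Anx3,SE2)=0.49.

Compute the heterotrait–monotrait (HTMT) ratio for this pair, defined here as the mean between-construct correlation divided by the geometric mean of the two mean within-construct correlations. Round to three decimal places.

Between-construct mean = 2.82/6 = 0.4700.
Mean within-Anx = 1.75/3 = 0.5833; mean within-SE = 0.59/1 = 0.5900.
Geometric mean = √(0.5833 × 0.5900) = 0.5866.
HTMT = 0.4700 / 0.5866 = 0.801.

0.801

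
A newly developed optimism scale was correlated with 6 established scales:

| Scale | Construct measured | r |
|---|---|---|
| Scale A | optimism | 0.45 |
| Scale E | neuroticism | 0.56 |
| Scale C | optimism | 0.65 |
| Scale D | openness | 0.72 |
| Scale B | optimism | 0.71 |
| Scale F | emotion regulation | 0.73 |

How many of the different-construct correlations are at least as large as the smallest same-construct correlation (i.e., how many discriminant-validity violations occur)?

Convergent (same construct = optimism): Scale A, Scale C, Scale B.
Smallest convergent = 0.45. Discriminant values: 0.56, 0.72, 0.73; count ≥ 0.45 → 3.

3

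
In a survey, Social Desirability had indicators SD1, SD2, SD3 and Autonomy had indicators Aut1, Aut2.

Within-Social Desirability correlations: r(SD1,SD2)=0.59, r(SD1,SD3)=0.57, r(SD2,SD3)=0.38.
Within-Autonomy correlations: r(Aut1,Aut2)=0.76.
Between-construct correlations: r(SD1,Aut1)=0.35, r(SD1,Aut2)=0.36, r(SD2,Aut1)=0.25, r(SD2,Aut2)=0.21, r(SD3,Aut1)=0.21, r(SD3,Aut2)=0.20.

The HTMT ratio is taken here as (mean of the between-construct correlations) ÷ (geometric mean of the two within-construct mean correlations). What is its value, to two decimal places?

0.42

Between-construct mean = 1.58/6 = 0.2633.
Mean within-SD = 1.54/3 = 0.5133; mean within-Aut = 0.76/1 = 0.7600.
Geometric mean = √(0.5133 × 0.7600) = 0.6246.
HTMT = 0.2633 / 0.6246 = 0.42.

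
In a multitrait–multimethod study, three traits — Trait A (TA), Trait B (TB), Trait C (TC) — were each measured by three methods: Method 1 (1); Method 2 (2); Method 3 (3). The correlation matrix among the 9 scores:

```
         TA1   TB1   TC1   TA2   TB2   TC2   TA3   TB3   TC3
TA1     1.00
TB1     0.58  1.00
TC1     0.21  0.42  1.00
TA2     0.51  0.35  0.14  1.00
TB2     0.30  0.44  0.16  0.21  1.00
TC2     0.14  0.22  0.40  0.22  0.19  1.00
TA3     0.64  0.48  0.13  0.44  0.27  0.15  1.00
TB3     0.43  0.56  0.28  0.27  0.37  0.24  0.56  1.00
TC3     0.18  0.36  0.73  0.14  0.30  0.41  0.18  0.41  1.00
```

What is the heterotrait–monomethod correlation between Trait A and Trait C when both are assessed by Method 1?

0.21

Different traits, same method: r(TA1, TC1) = 0.21.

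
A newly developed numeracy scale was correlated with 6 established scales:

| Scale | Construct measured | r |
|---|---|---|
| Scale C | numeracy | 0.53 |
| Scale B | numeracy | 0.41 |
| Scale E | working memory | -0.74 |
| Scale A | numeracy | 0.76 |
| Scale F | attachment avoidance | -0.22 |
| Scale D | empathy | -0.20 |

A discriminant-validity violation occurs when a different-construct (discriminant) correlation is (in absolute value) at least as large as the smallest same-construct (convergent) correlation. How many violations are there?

1

Convergent (same construct = numeracy): Scale C, Scale B, Scale A.
Smallest convergent = 0.41. Discriminant |r|: 0.74, 0.22, 0.20; count ≥ 0.41 → 1.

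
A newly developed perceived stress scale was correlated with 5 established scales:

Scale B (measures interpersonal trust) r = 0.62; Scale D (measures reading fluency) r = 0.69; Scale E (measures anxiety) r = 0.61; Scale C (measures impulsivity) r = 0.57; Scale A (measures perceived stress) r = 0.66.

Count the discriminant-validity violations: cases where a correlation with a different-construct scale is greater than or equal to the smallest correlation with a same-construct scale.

Convergent (same construct = perceived stress): Scale A.
Smallest convergent = 0.66. Discriminant values: 0.62, 0.69, 0.61, 0.57; count ≥ 0.66 → 1.

1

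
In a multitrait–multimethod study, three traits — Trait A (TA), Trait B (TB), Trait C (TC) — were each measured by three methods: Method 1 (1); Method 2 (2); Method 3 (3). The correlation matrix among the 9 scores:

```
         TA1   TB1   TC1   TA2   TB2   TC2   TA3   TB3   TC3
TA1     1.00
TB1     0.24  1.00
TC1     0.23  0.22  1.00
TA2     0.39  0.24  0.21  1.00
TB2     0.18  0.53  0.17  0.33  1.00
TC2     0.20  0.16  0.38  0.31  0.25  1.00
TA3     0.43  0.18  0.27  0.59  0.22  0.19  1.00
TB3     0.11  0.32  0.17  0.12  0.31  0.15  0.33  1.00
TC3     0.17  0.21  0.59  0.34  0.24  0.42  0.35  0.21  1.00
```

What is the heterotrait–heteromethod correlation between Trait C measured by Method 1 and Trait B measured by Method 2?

0.17

Different traits and methods: r(TC1, TB2) = 0.17.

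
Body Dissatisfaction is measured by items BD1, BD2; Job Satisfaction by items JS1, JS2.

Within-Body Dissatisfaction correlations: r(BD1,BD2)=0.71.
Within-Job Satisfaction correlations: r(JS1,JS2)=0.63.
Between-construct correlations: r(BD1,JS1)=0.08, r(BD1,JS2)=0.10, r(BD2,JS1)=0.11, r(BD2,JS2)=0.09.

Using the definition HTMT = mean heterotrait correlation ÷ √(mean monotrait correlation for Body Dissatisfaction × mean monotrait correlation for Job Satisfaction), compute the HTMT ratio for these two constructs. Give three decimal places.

Between-construct mean = 0.38/4 = 0.0950.
Mean within-BD = 0.71/1 = 0.7100; mean within-JS = 0.63/1 = 0.6300.
Geometric mean = √(0.7100 × 0.6300) = 0.6688.
HTMT = 0.0950 / 0.6688 = 0.142.

0.142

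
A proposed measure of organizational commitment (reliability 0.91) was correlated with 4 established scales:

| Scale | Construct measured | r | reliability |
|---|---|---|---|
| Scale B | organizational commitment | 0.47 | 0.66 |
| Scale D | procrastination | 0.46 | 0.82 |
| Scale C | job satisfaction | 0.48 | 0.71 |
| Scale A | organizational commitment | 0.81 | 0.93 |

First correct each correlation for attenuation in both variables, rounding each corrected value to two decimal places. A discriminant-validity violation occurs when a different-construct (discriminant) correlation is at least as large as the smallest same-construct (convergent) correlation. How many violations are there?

0

Disattenuated r (r / √(r_scale · r_new)):
  Scale B (conv): 0.47 / √(0.66·0.91) = 0.61
  Scale D (disc): 0.46 / √(0.82·0.91) = 0.53
  Scale C (disc): 0.48 / √(0.71·0.91) = 0.60
  Scale A (conv): 0.81 / √(0.93·0.91) = 0.88
Smallest convergent = 0.61. Discriminant values: 0.53, 0.60; count ≥ 0.61 → 0.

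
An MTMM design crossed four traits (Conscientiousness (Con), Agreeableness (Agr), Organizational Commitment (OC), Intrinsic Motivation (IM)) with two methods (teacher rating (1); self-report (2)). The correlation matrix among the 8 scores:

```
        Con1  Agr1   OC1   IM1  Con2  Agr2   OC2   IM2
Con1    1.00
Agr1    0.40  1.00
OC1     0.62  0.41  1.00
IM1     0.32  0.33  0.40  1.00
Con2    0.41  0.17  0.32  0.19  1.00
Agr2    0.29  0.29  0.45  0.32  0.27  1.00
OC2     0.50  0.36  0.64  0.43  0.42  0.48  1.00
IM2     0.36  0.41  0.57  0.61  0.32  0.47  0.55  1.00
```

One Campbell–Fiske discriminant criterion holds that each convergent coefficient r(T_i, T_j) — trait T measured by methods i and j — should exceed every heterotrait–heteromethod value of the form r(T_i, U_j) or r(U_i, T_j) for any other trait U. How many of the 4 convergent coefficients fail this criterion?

2

Checking each validity diagonal entry against its comparison values:
Con (methods 1·2): 0.41 vs {0.29, 0.17, 0.50, 0.32, 0.36, 0.19} → fail.
Agr (methods 1·2): 0.29 vs {0.17, 0.29, 0.36, 0.45, 0.41, 0.32} → fail.
OC (methods 1·2): 0.64 vs {0.32, 0.50, 0.45, 0.36, 0.57, 0.43} → pass.
IM (methods 1·2): 0.61 vs {0.19, 0.36, 0.32, 0.41, 0.43, 0.57} → pass.
2 of 4 fail.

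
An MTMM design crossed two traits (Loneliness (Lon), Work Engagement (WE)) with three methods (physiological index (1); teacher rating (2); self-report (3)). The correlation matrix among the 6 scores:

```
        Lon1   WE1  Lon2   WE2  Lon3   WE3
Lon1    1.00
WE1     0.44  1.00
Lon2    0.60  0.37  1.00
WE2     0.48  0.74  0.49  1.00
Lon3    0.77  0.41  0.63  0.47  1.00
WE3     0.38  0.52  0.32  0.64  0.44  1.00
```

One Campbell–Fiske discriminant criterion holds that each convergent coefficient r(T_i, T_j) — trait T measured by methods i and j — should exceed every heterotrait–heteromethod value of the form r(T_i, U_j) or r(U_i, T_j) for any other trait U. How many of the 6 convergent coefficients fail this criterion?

0

Checking each validity diagonal entry against its comparison values:
Lon (methods 1·2): 0.60 vs {0.48, 0.37} → pass.
Lon (methods 1·3): 0.77 vs {0.38, 0.41} → pass.
Lon (methods 2·3): 0.63 vs {0.32, 0.47} → pass.
WE (methods 1·2): 0.74 vs {0.37, 0.48} → pass.
WE (methods 1·3): 0.52 vs {0.41, 0.38} → pass.
WE (methods 2·3): 0.64 vs {0.47, 0.32} → pass.
0 of 6 fail.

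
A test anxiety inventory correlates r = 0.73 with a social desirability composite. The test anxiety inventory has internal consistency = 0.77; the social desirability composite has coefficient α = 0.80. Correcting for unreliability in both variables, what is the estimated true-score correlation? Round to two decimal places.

0.93

r_true = r_obs / √(r_xx · r_yy) = 0.73 / √(0.77 × 0.80) = 0.73 / √0.6160 = 0.73 / 0.7849 ≈ 0.93.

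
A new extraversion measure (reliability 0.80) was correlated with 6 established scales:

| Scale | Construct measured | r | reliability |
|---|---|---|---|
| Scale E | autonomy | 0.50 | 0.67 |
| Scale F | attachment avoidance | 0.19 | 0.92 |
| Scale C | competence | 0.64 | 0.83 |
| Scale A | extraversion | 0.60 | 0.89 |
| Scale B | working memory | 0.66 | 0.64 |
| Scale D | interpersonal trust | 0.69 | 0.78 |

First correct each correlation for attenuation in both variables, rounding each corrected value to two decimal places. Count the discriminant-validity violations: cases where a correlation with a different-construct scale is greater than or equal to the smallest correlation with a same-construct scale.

3

Disattenuated r (r / √(r_scale · r_new)):
  Scale E (disc): 0.50 / √(0.67·0.80) = 0.68
  Scale F (disc): 0.19 / √(0.92·0.80) = 0.22
  Scale C (disc): 0.64 / √(0.83·0.80) = 0.79
  Scale A (conv): 0.60 / √(0.89·0.80) = 0.71
  Scale B (disc): 0.66 / √(0.64·0.80) = 0.92
  Scale D (disc): 0.69 / √(0.78·0.80) = 0.87
Smallest convergent = 0.71. Discriminant values: 0.68, 0.22, 0.79, 0.92, 0.87; count ≥ 0.71 → 3.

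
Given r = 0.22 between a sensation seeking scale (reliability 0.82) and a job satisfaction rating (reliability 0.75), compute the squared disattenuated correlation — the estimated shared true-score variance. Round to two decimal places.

Disattenuated r = 0.22 / √(0.82 × 0.75) = 0.22 / 0.7842 = 0.2805.
Shared true-score variance = 0.2805² = 0.0787 ≈ 0.08.

0.08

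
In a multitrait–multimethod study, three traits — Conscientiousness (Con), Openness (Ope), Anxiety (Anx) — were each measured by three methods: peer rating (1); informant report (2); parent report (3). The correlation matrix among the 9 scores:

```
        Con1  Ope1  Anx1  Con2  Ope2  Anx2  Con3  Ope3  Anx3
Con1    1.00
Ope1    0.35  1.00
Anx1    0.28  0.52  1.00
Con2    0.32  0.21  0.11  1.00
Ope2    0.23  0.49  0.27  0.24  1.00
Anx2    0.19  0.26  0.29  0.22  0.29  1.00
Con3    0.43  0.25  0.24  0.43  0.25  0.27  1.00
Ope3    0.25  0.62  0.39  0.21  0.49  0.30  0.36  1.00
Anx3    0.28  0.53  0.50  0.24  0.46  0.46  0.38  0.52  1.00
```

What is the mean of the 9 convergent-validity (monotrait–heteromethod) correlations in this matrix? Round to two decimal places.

0.45

Convergent values: 0.32, 0.43, 0.43, 0.49, 0.62, 0.49, 0.29, 0.50, 0.46; mean = 4.03/9 = 0.45.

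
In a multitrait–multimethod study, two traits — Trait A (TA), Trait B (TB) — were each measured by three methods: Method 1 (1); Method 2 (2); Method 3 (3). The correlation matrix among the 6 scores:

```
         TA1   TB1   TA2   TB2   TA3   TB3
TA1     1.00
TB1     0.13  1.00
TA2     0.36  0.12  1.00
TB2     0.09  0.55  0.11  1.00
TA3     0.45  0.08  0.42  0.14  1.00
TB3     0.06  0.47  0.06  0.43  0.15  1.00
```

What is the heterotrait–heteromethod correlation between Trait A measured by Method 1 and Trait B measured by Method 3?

0.06

Different traits and methods: r(TA1, TB3) = 0.06.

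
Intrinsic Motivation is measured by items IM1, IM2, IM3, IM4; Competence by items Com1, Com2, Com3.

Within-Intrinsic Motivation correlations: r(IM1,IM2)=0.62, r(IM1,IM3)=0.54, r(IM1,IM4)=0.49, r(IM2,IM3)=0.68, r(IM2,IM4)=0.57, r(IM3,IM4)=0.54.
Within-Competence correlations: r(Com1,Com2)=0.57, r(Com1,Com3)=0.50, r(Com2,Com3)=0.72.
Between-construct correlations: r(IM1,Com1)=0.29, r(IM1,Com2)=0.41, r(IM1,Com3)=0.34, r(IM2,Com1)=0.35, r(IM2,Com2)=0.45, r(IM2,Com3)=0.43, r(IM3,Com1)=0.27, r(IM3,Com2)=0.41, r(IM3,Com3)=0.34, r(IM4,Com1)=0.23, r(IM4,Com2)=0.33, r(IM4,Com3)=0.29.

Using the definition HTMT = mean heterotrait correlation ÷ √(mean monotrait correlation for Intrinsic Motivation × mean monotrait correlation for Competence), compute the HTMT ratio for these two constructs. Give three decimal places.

Mean between = 4.14/12 = 0.3450.
Mean within-IM = 3.44/6 = 0.5733; mean within-Com = 1.79/3 = 0.5967.
Geometric mean = √(0.5733 × 0.5967) = 0.5849.
HTMT = 0.3450 / 0.5849 = 0.590.

0.590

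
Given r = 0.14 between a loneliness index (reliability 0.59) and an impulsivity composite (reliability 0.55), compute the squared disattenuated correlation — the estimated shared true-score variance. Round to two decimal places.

0.06

Disattenuated r = 0.14 / √(0.59 × 0.55) = 0.14 / 0.5696 = 0.2458.
Shared true-score variance = 0.2458² = 0.0604 ≈ 0.06.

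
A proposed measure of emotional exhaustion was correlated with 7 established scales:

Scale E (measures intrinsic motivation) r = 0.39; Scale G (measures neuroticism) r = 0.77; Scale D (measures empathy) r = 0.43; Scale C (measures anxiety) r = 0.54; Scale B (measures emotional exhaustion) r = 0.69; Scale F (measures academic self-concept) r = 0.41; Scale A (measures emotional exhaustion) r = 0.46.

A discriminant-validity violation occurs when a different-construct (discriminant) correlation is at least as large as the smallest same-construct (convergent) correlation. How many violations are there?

Convergent (same construct = emotional exhaustion): Scale B, Scale A.
Smallest convergent = 0.46. Discriminant values: 0.39, 0.77, 0.43, 0.54, 0.41; count ≥ 0.46 → 2.

2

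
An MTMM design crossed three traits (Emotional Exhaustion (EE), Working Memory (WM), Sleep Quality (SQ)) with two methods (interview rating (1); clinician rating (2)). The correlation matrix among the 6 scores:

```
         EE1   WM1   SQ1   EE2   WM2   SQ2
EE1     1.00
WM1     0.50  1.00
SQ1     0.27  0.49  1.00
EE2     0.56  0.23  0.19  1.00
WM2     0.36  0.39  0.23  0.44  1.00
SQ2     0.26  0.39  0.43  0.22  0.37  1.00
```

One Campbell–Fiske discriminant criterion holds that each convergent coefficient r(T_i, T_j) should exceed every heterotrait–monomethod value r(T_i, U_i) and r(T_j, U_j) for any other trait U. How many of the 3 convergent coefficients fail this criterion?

2

Each convergent coefficient versus the relevant comparison correlations:
EE (methods 1·2): 0.56 vs {0.50, 0.44, 0.27, 0.22} → pass.
WM (methods 1·2): 0.39 vs {0.50, 0.44, 0.49, 0.37} → fail.
SQ (methods 1·2): 0.43 vs {0.27, 0.22, 0.49, 0.37} → fail.
2 of 3 fail.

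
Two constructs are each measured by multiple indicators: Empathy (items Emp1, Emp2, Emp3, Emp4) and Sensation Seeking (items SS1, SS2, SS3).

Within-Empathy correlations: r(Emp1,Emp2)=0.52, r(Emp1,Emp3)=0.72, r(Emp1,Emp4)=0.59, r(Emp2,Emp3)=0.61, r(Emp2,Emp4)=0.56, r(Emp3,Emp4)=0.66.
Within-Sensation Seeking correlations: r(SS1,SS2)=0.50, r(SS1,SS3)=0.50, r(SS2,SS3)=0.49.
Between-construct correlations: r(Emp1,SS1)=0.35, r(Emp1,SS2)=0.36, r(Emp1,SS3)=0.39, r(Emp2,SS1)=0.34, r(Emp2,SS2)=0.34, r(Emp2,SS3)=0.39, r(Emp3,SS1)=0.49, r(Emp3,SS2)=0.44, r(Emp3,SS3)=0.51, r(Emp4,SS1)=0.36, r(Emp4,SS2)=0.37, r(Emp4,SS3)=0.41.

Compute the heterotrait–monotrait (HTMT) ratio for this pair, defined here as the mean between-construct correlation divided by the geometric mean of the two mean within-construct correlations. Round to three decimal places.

0.719

Mean between = 4.75/12 = 0.3958.
Mean within-Emp = 3.66/6 = 0.6100; mean within-SS = 1.49/3 = 0.4967.
Geometric mean = √(0.6100 × 0.4967) = 0.5504.
HTMT = 0.3958 / 0.5504 = 0.719.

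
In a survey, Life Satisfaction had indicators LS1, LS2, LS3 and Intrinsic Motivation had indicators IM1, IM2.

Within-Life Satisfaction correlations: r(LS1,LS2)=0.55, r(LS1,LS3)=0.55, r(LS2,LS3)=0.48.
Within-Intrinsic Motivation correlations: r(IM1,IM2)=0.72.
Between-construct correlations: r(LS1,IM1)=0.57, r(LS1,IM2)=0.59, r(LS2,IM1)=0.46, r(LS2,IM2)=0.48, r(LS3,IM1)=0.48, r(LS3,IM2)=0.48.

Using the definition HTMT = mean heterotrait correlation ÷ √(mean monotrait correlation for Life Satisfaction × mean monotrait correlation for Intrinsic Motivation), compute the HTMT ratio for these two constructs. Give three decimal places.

Mean heterotrait r = 3.06/6 = 0.5100.
Mean within-LS = 1.58/3 = 0.5267; mean within-IM = 0.72/1 = 0.7200.
Geometric mean = √(0.5267 × 0.7200) = 0.6158.
HTMT = 0.5100 / 0.6158 = 0.828.

0.828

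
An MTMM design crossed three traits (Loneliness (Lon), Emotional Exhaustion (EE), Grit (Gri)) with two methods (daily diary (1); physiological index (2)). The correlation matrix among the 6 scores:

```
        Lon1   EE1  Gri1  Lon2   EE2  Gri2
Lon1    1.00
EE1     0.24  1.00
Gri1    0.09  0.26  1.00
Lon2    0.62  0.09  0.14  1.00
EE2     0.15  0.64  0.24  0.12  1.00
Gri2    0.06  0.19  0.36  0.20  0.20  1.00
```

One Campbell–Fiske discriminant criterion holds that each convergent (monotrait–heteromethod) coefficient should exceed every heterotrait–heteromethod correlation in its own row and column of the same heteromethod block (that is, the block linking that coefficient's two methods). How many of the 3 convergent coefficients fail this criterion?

Each convergent coefficient versus the relevant comparison correlations:
Lon (methods 1·2): 0.62 vs {0.15, 0.09, 0.06, 0.14} → pass.
EE (methods 1·2): 0.64 vs {0.09, 0.15, 0.19, 0.24} → pass.
Gri (methods 1·2): 0.36 vs {0.14, 0.06, 0.24, 0.19} → pass.
0 of 3 fail.

0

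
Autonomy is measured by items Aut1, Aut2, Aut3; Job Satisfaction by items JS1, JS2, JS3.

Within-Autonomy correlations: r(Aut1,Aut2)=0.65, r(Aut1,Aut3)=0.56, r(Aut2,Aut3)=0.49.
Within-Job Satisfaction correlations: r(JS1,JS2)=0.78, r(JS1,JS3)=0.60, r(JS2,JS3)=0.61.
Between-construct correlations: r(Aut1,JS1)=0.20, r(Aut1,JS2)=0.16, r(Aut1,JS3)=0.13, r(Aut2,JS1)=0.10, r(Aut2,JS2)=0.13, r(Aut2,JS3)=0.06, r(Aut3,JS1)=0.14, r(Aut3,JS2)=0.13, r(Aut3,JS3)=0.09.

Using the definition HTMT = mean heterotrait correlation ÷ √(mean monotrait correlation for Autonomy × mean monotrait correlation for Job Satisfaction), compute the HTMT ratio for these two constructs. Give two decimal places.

0.21

Between-construct mean = 1.14/9 = 0.1267.
Mean within-Aut = 1.70/3 = 0.5667; mean within-JS = 1.99/3 = 0.6633.
Geometric mean = √(0.5667 × 0.6633) = 0.6131.
HTMT = 0.1267 / 0.6131 = 0.21.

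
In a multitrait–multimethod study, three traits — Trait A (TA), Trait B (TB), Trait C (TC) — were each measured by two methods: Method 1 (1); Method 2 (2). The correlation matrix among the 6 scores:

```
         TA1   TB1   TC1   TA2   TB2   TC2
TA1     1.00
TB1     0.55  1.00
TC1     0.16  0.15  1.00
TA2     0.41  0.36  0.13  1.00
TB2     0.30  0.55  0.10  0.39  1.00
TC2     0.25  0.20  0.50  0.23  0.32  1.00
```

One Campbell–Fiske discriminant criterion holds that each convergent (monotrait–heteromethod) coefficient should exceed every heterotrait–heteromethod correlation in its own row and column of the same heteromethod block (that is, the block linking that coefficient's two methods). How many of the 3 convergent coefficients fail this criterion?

Convergent coefficients and their comparison sets:
TA (methods 1·2): 0.41 vs {0.30, 0.36, 0.25, 0.13} → pass.
TB (methods 1·2): 0.55 vs {0.36, 0.30, 0.20, 0.10} → pass.
TC (methods 1·2): 0.50 vs {0.13, 0.25, 0.10, 0.20} → pass.
0 of 3 fail.

0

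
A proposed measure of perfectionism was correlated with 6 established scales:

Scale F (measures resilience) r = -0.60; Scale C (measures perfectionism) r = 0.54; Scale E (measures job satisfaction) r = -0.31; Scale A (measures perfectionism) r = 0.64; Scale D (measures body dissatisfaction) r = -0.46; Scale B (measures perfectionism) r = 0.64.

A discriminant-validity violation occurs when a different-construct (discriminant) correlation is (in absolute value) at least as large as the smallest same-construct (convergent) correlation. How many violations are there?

Convergent (same construct = perfectionism): Scale C, Scale A, Scale B.
Smallest convergent = 0.54. Discriminant |r|: 0.60, 0.31, 0.46; count ≥ 0.54 → 1.

1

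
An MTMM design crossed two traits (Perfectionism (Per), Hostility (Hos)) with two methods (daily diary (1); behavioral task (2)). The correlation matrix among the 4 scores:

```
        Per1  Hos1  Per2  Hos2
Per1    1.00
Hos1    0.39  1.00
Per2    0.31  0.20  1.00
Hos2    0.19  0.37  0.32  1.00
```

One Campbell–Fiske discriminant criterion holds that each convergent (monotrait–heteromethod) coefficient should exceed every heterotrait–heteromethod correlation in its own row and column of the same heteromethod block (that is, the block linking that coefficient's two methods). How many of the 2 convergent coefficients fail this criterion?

0

Each convergent coefficient versus the relevant comparison correlations:
Per (methods 1·2): 0.31 vs {0.19, 0.20} → pass.
Hos (methods 1·2): 0.37 vs {0.20, 0.19} → pass.
0 of 2 fail.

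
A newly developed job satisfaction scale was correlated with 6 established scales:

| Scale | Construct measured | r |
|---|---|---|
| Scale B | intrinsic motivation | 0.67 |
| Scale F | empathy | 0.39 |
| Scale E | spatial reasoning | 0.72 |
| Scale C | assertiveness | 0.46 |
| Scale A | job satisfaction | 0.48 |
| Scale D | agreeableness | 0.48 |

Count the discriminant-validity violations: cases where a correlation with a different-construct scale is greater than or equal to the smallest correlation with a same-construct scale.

3

Convergent (same construct = job satisfaction): Scale A.
Smallest convergent = 0.48. Discriminant values: 0.67, 0.39, 0.72, 0.46, 0.48; count ≥ 0.48 → 3.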